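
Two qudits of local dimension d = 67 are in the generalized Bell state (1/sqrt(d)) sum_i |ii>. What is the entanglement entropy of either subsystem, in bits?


For a maximally entangled state in d x d:
S = log2(d) = log2(67)
= 6.0661

6.0661


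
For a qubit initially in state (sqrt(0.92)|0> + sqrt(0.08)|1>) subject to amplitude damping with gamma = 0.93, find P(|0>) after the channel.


For amplitude damping with parameter gamma on state sqrt(a)|0> + sqrt(b)|1>:
alpha^2 = 0.92, beta^2 = 0.08
P(|0>) = alpha^2 + gamma * beta^2
= 0.92 + 0.93 * 0.08
= 0.92 + 0.0744
= 0.9944

0.9944


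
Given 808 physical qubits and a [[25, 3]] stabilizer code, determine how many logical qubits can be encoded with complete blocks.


Each code block uses 25 physical qubits for 3 logical qubit(s).
Number of complete blocks = floor(808 / 25) = 32
Logical qubits = 32 * 3
= 96

96


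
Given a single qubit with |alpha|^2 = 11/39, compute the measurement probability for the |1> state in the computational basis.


|alpha|^2 = 11/39 = 0.2821
|beta|^2 = 1 - 11/39 = 28/39 = 0.7179
P(|1>) = |beta|^2 = 0.7179

0.7179


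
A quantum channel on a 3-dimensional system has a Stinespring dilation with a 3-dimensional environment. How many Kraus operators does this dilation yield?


Tracing out the environment in an orthonormal basis {|i>_E} gives Kraus operators K_i = <i|_E U |0>_E.
Number of Kraus operators = dim(H_env) = d_env
= 3

3


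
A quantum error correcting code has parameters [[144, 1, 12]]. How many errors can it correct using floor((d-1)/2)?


Code parameters: [[144, 1, 12]], distance d = 12.
Number of correctable errors = floor((d-1)/2)
= floor((12 - 1)/2)
= floor(11/2)
= 5

5


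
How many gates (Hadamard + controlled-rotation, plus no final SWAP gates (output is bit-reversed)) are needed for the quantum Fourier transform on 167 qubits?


Hadamard gates: 167
Controlled rotations: n*(n-1)/2 = 167*166/2 = 13861
SWAP gates: 0 (omitted)
Total = 167 + 13861
= 14028

14028


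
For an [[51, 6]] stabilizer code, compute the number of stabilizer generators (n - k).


For an [[n,k]] stabilizer code:
Number of stabilizer generators = n - k
= 51 - 6
= 45

45


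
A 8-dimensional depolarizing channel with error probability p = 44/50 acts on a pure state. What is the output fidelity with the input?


F = (1-p) + p/d
= (1 - 0.8800) + 0.8800/8
= 0.1200 + 0.1100
= 0.2300

0.2300


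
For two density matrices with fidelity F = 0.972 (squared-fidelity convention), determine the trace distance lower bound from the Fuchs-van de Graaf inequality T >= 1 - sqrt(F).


Fuchs-van de Graaf (squared-fidelity convention): 1 - sqrt(F) <= T <= sqrt(1 - F).
Lower bound: T >= 1 - sqrt(F)
sqrt(F) = sqrt(0.972) = 0.9859
T >= 1 - 0.9859
T >= 0.0141

0.0141


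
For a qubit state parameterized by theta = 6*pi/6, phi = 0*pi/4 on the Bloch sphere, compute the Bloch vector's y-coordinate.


theta = 3.1416, phi = 0.0000
r_y = sin(theta)*sin(phi) = 0.0000 * 0.0000
r_y = 0.0000

0.0000


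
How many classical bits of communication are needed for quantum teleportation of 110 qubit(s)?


Quantum teleportation requires 2 classical bits per qubit teleported.
110 qubit(s) -> 2 * 110 = 220 classical bits

220


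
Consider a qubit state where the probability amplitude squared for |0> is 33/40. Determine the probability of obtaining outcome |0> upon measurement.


|alpha|^2 = 33/40 = 0.8250
|beta|^2 = 1 - 33/40 = 7/40 = 0.1750
P(|0>) = |alpha|^2 = 0.8250

0.8250


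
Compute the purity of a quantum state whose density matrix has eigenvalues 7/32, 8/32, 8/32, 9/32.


tr(rho^2) = sum of eigenvalues squared
= (7/32)^2 + (8/32)^2 + (8/32)^2 + (9/32)^2
= (49 + 64 + 64 + 81) / 1024
= 258/1024
= 0.2520

0.2520


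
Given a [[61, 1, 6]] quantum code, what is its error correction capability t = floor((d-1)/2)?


Code parameters: [[61, 1, 6]], distance d = 6.
Number of correctable errors = floor((d-1)/2)
= floor((6 - 1)/2)
= floor(5/2)
= 2

2


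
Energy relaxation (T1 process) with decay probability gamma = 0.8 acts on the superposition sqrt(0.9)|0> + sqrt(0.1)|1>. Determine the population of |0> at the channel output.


For amplitude damping with parameter gamma on state sqrt(a)|0> + sqrt(b)|1>:
alpha^2 = 0.9, beta^2 = 0.1
P(|0>) = alpha^2 + gamma * beta^2
= 0.9 + 0.8 * 0.1
= 0.9 + 0.0800
= 0.9800

0.9800


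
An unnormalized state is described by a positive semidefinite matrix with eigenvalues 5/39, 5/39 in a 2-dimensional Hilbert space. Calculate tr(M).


tr(M) = sum of eigenvalues
= 5/39 + 5/39
= 10/39
= 0.2564

0.2564


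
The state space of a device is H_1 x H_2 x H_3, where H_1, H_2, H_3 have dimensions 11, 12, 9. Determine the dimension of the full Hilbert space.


dim(H_1 x H_2 x H_3) = 11 * 12 * 9
= 132 * 9
= 1188

1188


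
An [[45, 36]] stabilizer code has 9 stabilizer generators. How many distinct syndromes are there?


Each stabilizer generator gives a binary (+1 or -1) measurement outcome.
With 9 independent generators:
Total syndromes = 2^9
= 512

512


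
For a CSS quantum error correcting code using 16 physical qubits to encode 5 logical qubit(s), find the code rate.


Code rate R = k/n
= 5/16
= 0.3125

0.3125


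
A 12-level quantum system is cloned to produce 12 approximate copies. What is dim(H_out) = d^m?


Output space = H^(tensor 12) where dim(H) = 12
dim = 12^12
= 144 (after 2 factors)
= 1728 (after 3 factors)
= 20736 (after 4 factors)
= 248832 (after 5 factors)
= 2985984 (after 6 factors)
= 35831808 (after 7 factors)
= 429981696 (after 8 factors)
= 5159780352 (after 9 factors)
= 61917364224 (after 10 factors)
= 743008370688 (after 11 factors)
= 8916100448256 (after 12 factors)
= 8916100448256

8916100448256


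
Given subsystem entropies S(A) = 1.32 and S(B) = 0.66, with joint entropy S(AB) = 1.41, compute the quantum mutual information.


I(A:B) = S(A) + S(B) - S(AB)
= 1.32 + 0.66 - 1.41
= 0.5700

0.5700


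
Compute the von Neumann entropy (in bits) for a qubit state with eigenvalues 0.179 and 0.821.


S = -p*log2(p) - (1-p)*log2(1-p)
p = 0.1790, 1-p = 0.8210
= -0.1790 * log2(0.1790) - 0.8210 * log2(0.8210)
= -(-0.4443) - (-0.2336)
= 0.6779

0.6779


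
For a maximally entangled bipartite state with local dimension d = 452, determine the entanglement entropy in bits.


For a maximally entangled state in d x d:
S = log2(d) = log2(452)
= 8.8202

8.8202


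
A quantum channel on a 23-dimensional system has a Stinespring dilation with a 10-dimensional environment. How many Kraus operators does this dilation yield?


Tracing out the environment in an orthonormal basis {|i>_E} gives Kraus operators K_i = <i|_E U |0>_E.
Number of Kraus operators = dim(H_env) = d_env
= 10

10


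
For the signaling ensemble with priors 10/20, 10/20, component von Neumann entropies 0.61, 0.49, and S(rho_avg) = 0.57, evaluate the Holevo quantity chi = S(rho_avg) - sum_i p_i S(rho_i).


chi = S(rho) - sum_i p_i * S(rho_i)
Weighted entropy = 10/20 * 0.61 + 10/20 * 0.49
= 0.5500
chi = 0.57 - 0.5500
= 0.0200

0.0200


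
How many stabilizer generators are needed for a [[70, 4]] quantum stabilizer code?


For an [[n,k]] stabilizer code:
Number of stabilizer generators = n - k
= 70 - 4
= 66

66


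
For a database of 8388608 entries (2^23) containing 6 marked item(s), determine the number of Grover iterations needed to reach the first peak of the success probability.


After j Grover iterations the success probability is P(j) = sin^2((2j+1)*theta), where sin(theta) = sqrt(k/N).
N = 2^23 = 8388608, k = 6
sin(theta) = sqrt(k/N) = 0.0008457279334
theta = arcsin(sqrt(k/N)) = 0.0008457280342 rad
P(j) reaches its first maximum when (2j+1)*theta is as close as possible to pi/2, i.e. j = round(pi/(4*theta) - 1/2).
pi/(4*theta) - 1/2 = 928.1652
(For comparison, the common estimate pi/4 * sqrt(N/k) = 928.6653; the exact maximiser is used here.)
Optimal iterations = 928

928


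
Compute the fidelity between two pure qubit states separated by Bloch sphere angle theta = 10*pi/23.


For states separated by angle theta on Bloch sphere:
F = cos^2(theta/2)
theta = 10*pi/23 = 1.3659
theta/2 = 0.6830
cos(theta/2) = 0.7757
F = 0.6017

0.6017


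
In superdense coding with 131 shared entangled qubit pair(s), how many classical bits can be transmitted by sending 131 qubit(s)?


Superdense coding allows 2 classical bits per shared entangled pair.
131 pair(s) -> 2 * 131 = 262 classical bits

262


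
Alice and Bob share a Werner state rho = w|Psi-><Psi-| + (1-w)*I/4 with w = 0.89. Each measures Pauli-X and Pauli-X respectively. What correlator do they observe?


|Psi-> = (|01> - |10>)/sqrt(2)
For the pure Bell state, <X_A X_B> = -1 (Bell-state Pauli correlator).
The maximally-mixed part I/4 has tr(I/4 * P tensor P) = 0 for any traceless Pauli P.
So <X_A X_B>_rho = w * (-1) + (1 - w) * 0
= 0.89 * (-1)
= -0.8900

-0.8900


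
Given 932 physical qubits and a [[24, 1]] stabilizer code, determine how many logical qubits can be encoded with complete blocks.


Each code block uses 24 physical qubits for 1 logical qubit(s).
Number of complete blocks = floor(932 / 24) = 38
Logical qubits = 38 * 1
= 38

38


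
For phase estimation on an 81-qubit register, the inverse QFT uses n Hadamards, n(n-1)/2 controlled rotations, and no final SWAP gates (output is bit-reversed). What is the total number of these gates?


Hadamard gates: 81
Controlled rotations: n*(n-1)/2 = 81*80/2 = 3240
SWAP gates: 0 (omitted)
Total = 81 + 3240
= 3321

3321


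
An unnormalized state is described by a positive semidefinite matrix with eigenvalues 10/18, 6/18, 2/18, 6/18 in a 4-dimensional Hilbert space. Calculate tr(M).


tr(M) = sum of eigenvalues
= 10/18 + 6/18 + 2/18 + 6/18
= 24/18
= 1.3333

1.3333


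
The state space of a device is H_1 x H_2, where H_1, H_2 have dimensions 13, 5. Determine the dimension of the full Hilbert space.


dim(H_1 x H_2) = 13 * 5
= 65

65


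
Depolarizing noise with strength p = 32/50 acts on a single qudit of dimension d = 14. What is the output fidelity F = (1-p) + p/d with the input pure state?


F = (1-p) + p/d
= (1 - 0.6400) + 0.6400/14
= 0.3600 + 0.0457
= 0.4057

0.4057


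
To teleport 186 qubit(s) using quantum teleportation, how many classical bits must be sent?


Quantum teleportation requires 2 classical bits per qubit teleported.
186 qubit(s) -> 2 * 186 = 372 classical bits

372


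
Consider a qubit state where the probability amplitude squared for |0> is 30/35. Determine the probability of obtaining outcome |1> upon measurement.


|alpha|^2 = 30/35 = 0.8571
|beta|^2 = 1 - 30/35 = 5/35 = 0.1429
P(|1>) = |beta|^2 = 0.1429

0.1429


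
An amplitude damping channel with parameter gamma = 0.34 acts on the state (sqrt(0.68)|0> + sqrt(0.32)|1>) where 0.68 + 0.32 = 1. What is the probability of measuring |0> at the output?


For amplitude damping with parameter gamma on state sqrt(a)|0> + sqrt(b)|1>:
alpha^2 = 0.68, beta^2 = 0.32
P(|0>) = alpha^2 + gamma * beta^2
= 0.68 + 0.34 * 0.32
= 0.68 + 0.1088
= 0.7888

0.7888


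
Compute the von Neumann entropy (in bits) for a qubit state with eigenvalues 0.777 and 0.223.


S = -p*log2(p) - (1-p)*log2(1-p)
p = 0.7770, 1-p = 0.2230
= -0.7770 * log2(0.7770) - 0.2230 * log2(0.2230)
= -(-0.2828) - (-0.4828)
= 0.7656

0.7656


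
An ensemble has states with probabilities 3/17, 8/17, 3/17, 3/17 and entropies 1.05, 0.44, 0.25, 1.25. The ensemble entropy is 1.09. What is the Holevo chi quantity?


chi = S(rho) - sum_i p_i * S(rho_i)
Weighted entropy = 3/17 * 1.05 + 8/17 * 0.44 + 3/17 * 0.25 + 3/17 * 1.25
= 0.6571
chi = 1.09 - 0.6571
= 0.4329

0.4329


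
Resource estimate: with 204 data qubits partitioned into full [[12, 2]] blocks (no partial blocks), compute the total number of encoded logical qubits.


Each code block uses 12 physical qubits for 2 logical qubit(s).
Number of complete blocks = floor(204 / 12) = 17
Logical qubits = 17 * 2
= 34

34


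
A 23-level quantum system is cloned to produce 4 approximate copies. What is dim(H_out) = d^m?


Output space = H^(tensor 4) where dim(H) = 23
dim = 23^4
= 529 (after 2 factors)
= 12167 (after 3 factors)
= 279841 (after 4 factors)
= 279841

279841


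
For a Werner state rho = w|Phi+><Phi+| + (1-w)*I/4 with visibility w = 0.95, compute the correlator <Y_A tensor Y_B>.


|Phi+> = (|00> + |11>)/sqrt(2)
For the pure Bell state, <Y_A Y_B> = -1 (Bell-state Pauli correlator).
The maximally-mixed part I/4 has tr(I/4 * P tensor P) = 0 for any traceless Pauli P.
So <Y_A Y_B>_rho = w * (-1) + (1 - w) * 0
= 0.95 * (-1)
= -0.9500

-0.9500


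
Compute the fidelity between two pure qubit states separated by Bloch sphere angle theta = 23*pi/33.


For states separated by angle theta on Bloch sphere:
F = cos^2(theta/2)
theta = 23*pi/33 = 2.1896
theta/2 = 1.0948
cos(theta/2) = 0.4582
F = 0.2100

0.2100


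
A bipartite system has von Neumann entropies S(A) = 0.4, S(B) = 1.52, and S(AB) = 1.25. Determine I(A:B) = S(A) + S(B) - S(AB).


I(A:B) = S(A) + S(B) - S(AB)
= 0.4 + 1.52 - 1.25
= 0.6700

0.6700


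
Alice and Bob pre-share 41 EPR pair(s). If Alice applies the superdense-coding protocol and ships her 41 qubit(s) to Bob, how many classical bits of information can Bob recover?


Superdense coding allows 2 classical bits per shared entangled pair.
41 pair(s) -> 2 * 41 = 82 classical bits

82


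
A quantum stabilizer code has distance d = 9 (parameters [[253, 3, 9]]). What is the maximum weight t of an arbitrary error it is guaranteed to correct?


Code parameters: [[253, 3, 9]], distance d = 9.
Number of correctable errors = floor((d-1)/2)
= floor((9 - 1)/2)
= floor(8/2)
= 4

4


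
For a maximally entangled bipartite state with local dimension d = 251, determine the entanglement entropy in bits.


For a maximally entangled state in d x d:
S = log2(d) = log2(251)
= 7.9715

7.9715


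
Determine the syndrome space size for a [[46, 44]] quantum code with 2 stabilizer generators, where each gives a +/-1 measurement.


Each stabilizer generator gives a binary (+1 or -1) measurement outcome.
With 2 independent generators:
Total syndromes = 2^2
= 4

4


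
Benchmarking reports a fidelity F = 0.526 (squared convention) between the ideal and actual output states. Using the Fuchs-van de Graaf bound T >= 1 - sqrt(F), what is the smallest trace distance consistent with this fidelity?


Fuchs-van de Graaf (squared-fidelity convention): 1 - sqrt(F) <= T <= sqrt(1 - F).
Lower bound: T >= 1 - sqrt(F)
sqrt(F) = sqrt(0.526) = 0.7253
T >= 1 - 0.7253
T >= 0.2747

0.2747


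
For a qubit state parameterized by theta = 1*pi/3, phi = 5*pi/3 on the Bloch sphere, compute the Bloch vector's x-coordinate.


theta = 1.0472, phi = 5.2360
r_x = sin(theta)*cos(phi) = 0.8660 * 0.5000
r_x = 0.4330

0.4330


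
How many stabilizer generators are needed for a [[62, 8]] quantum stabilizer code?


For an [[n,k]] stabilizer code:
Number of stabilizer generators = n - k
= 62 - 8
= 54

54


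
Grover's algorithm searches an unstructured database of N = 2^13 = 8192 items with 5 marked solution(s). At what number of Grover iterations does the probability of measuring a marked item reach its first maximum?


After j Grover iterations the success probability is P(j) = sin^2((2j+1)*theta), where sin(theta) = sqrt(k/N).
N = 2^13 = 8192, k = 5
sin(theta) = sqrt(k/N) = 0.02470529422
theta = arcsin(sqrt(k/N)) = 0.02470780806 rad
P(j) reaches its first maximum when (2j+1)*theta is as close as possible to pi/2, i.e. j = round(pi/(4*theta) - 1/2).
pi/(4*theta) - 1/2 = 31.2874
(For comparison, the common estimate pi/4 * sqrt(N/k) = 31.7907; the exact maximiser is used here.)
Optimal iterations = 31

31


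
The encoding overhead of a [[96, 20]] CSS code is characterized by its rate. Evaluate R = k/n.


Code rate R = k/n
= 20/96
= 0.2083

0.2083


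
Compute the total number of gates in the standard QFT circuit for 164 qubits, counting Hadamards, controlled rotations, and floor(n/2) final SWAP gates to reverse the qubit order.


Hadamard gates: 164
Controlled rotations: n*(n-1)/2 = 164*163/2 = 13366
SWAP gates: floor(n/2) = floor(164/2) = 82
Total = 164 + 13366 + 82
= 13612

13612


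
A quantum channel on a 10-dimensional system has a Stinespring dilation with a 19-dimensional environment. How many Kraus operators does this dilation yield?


Tracing out the environment in an orthonormal basis {|i>_E} gives Kraus operators K_i = <i|_E U |0>_E.
Number of Kraus operators = dim(H_env) = d_env
= 19

19


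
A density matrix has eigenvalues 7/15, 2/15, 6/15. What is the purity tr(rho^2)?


tr(rho^2) = sum of eigenvalues squared
= (7/15)^2 + (2/15)^2 + (6/15)^2
= (49 + 4 + 36) / 225
= 89/225
= 0.3956

0.3956


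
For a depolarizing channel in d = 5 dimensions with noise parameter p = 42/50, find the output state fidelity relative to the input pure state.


F = (1-p) + p/d
= (1 - 0.8400) + 0.8400/5
= 0.1600 + 0.1680
= 0.3280

0.3280


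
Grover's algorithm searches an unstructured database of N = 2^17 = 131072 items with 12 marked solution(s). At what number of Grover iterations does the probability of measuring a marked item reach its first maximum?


After j Grover iterations the success probability is P(j) = sin^2((2j+1)*theta), where sin(theta) = sqrt(k/N).
N = 2^17 = 131072, k = 12
sin(theta) = sqrt(k/N) = 0.009568319308
theta = arcsin(sqrt(k/N)) = 0.009568465315 rad
P(j) reaches its first maximum when (2j+1)*theta is as close as possible to pi/2, i.e. j = round(pi/(4*theta) - 1/2).
pi/(4*theta) - 1/2 = 81.5819
(For comparison, the common estimate pi/4 * sqrt(N/k) = 82.0832; the exact maximiser is used here.)
Optimal iterations = 82

82


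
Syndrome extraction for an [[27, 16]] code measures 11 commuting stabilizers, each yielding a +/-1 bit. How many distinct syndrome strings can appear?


Each stabilizer generator gives a binary (+1 or -1) measurement outcome.
With 11 independent generators:
Total syndromes = 2^11
= 2048

2048


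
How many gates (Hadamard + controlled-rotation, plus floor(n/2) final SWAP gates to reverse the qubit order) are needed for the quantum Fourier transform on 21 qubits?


Hadamard gates: 21
Controlled rotations: n*(n-1)/2 = 21*20/2 = 210
SWAP gates: floor(n/2) = floor(21/2) = 10
Total = 21 + 210 + 10
= 241

241


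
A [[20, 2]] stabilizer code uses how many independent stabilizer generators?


For an [[n,k]] stabilizer code:
Number of stabilizer generators = n - k
= 20 - 2
= 18

18


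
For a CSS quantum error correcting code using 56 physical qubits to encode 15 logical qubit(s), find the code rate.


Code rate R = k/n
= 15/56
= 0.2679

0.2679


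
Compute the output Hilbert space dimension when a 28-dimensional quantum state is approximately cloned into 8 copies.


Output space = H^(tensor 8) where dim(H) = 28
dim = 28^8
= 784 (after 2 factors)
= 21952 (after 3 factors)
= 614656 (after 4 factors)
= 17210368 (after 5 factors)
= 481890304 (after 6 factors)
= 13492928512 (after 7 factors)
= 377801998336 (after 8 factors)
= 377801998336

377801998336


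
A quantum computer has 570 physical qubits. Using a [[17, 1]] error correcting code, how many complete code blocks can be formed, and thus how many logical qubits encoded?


Each code block uses 17 physical qubits for 1 logical qubit(s).
Number of complete blocks = floor(570 / 17) = 33
Logical qubits = 33 * 1
= 33

33


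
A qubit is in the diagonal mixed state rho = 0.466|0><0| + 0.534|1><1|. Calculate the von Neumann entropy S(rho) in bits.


S = -p*log2(p) - (1-p)*log2(1-p)
p = 0.4660, 1-p = 0.5340
= -0.4660 * log2(0.4660) - 0.5340 * log2(0.5340)
= -(-0.5133) - (-0.4833)
= 0.9967

0.9967


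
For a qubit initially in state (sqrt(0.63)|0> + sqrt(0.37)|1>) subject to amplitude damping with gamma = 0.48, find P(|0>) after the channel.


For amplitude damping with parameter gamma on state sqrt(a)|0> + sqrt(b)|1>:
alpha^2 = 0.63, beta^2 = 0.37
P(|0>) = alpha^2 + gamma * beta^2
= 0.63 + 0.48 * 0.37
= 0.63 + 0.1776
= 0.8076

0.8076


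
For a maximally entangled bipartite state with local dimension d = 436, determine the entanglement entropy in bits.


For a maximally entangled state in d x d:
S = log2(d) = log2(436)
= 8.7682

8.7682


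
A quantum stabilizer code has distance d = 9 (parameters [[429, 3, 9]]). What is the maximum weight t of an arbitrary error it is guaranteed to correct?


Code parameters: [[429, 3, 9]], distance d = 9.
Number of correctable errors = floor((d-1)/2)
= floor((9 - 1)/2)
= floor(8/2)
= 4

4


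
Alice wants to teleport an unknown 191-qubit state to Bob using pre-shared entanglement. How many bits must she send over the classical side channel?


Quantum teleportation requires 2 classical bits per qubit teleported.
191 qubit(s) -> 2 * 191 = 382 classical bits

382


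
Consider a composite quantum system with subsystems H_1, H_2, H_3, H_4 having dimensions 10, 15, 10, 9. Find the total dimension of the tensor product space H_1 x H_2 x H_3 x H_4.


dim(H_1 x H_2 x H_3 x H_4) = 10 * 15 * 10 * 9
= 150 * 10 * 9
= 1500 * 9
= 13500

13500


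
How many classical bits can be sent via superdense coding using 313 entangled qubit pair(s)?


Superdense coding allows 2 classical bits per shared entangled pair.
313 pair(s) -> 2 * 313 = 626 classical bits

626


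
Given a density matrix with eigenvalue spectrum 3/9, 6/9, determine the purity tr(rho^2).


tr(rho^2) = sum of eigenvalues squared
= (3/9)^2 + (6/9)^2
= (9 + 36) / 81
= 45/81
= 0.5556

0.5556


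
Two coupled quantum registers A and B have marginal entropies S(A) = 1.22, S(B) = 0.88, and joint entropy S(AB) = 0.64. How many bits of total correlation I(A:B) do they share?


I(A:B) = S(A) + S(B) - S(AB)
= 1.22 + 0.88 - 0.64
= 1.4600

1.4600


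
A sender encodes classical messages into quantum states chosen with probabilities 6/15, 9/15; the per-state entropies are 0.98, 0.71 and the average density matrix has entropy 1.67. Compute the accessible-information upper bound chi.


chi = S(rho) - sum_i p_i * S(rho_i)
Weighted entropy = 6/15 * 0.98 + 9/15 * 0.71
= 0.8180
chi = 1.67 - 0.8180
= 0.8520

0.8520


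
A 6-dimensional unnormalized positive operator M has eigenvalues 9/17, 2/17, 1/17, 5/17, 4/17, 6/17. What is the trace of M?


tr(M) = sum of eigenvalues
= 9/17 + 2/17 + 1/17 + 5/17 + 4/17 + 6/17
= 27/17
= 1.5882

1.5882


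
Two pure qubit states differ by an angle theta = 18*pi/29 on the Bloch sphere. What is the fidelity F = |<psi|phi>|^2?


For states separated by angle theta on Bloch sphere:
F = cos^2(theta/2)
theta = 18*pi/29 = 1.9500
theta/2 = 0.9750
cos(theta/2) = 0.5612
F = 0.3149

0.3149


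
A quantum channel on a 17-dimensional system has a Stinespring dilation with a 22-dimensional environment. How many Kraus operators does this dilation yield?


Tracing out the environment in an orthonormal basis {|i>_E} gives Kraus operators K_i = <i|_E U |0>_E.
Number of Kraus operators = dim(H_env) = d_env
= 22

22


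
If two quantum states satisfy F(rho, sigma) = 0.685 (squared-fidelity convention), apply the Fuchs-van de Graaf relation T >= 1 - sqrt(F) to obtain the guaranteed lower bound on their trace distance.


Fuchs-van de Graaf (squared-fidelity convention): 1 - sqrt(F) <= T <= sqrt(1 - F).
Lower bound: T >= 1 - sqrt(F)
sqrt(F) = sqrt(0.685) = 0.8276
T >= 1 - 0.8276
T >= 0.1724

0.1724


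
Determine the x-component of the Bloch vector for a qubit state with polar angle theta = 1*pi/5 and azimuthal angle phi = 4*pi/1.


theta = 0.6283, phi = 12.5664
r_x = sin(theta)*cos(phi) = 0.5878 * 1.0000
r_x = 0.5878

0.5878


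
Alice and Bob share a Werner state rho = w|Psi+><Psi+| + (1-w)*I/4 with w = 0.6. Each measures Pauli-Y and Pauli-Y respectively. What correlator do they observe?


|Psi+> = (|01> + |10>)/sqrt(2)
For the pure Bell state, <Y_A Y_B> = +1 (Bell-state Pauli correlator).
The maximally-mixed part I/4 has tr(I/4 * P tensor P) = 0 for any traceless Pauli P.
So <Y_A Y_B>_rho = w * (+1) + (1 - w) * 0
= 0.6 * (+1)
= 0.6000

0.6000


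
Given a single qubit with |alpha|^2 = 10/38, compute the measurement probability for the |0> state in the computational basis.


|alpha|^2 = 10/38 = 0.2632
|beta|^2 = 1 - 10/38 = 28/38 = 0.7368
P(|0>) = |alpha|^2 = 0.2632

0.2632


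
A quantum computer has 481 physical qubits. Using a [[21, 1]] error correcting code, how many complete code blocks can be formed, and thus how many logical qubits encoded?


Each code block uses 21 physical qubits for 1 logical qubit(s).
Number of complete blocks = floor(481 / 21) = 22
Logical qubits = 22 * 1
= 22

22


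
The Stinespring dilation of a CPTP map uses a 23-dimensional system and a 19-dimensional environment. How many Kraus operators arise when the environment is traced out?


Tracing out the environment in an orthonormal basis {|i>_E} gives Kraus operators K_i = <i|_E U |0>_E.
Number of Kraus operators = dim(H_env) = d_env
= 19

19


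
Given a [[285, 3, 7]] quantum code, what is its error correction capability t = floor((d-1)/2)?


Code parameters: [[285, 3, 7]], distance d = 7.
Number of correctable errors = floor((d-1)/2)
= floor((7 - 1)/2)
= floor(6/2)
= 3

3


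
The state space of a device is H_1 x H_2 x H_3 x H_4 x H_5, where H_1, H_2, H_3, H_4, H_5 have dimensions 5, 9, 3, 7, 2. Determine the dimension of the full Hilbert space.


dim(H_1 x H_2 x H_3 x H_4 x H_5) = 5 * 9 * 3 * 7 * 2
= 45 * 3 * 7 * 2
= 135 * 7 * 2
= 945 * 2
= 1890

1890


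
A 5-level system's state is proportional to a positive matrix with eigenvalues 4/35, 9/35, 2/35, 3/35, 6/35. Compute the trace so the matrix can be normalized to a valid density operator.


tr(M) = sum of eigenvalues
= 4/35 + 9/35 + 2/35 + 3/35 + 6/35
= 24/35
= 0.6857

0.6857


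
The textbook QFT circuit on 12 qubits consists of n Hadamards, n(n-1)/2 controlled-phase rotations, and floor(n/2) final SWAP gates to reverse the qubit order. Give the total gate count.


Hadamard gates: 12
Controlled rotations: n*(n-1)/2 = 12*11/2 = 66
SWAP gates: floor(n/2) = floor(12/2) = 6
Total = 12 + 66 + 6
= 84

84


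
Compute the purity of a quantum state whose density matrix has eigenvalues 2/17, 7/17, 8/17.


tr(rho^2) = sum of eigenvalues squared
= (2/17)^2 + (7/17)^2 + (8/17)^2
= (4 + 49 + 64) / 289
= 117/289
= 0.4048

0.4048


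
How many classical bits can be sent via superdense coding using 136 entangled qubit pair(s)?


Superdense coding allows 2 classical bits per shared entangled pair.
136 pair(s) -> 2 * 136 = 272 classical bits

272


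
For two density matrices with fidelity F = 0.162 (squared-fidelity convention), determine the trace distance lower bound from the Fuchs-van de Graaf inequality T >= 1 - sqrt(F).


Fuchs-van de Graaf (squared-fidelity convention): 1 - sqrt(F) <= T <= sqrt(1 - F).
Lower bound: T >= 1 - sqrt(F)
sqrt(F) = sqrt(0.162) = 0.4025
T >= 1 - 0.4025
T >= 0.5975

0.5975


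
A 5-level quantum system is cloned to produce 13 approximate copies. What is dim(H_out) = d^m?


Output space = H^(tensor 13) where dim(H) = 5
dim = 5^13
= 25 (after 2 factors)
= 125 (after 3 factors)
= 625 (after 4 factors)
= 3125 (after 5 factors)
= 15625 (after 6 factors)
= 78125 (after 7 factors)
= 390625 (after 8 factors)
= 1953125 (after 9 factors)
= 9765625 (after 10 factors)
= 48828125 (after 11 factors)
= 244140625 (after 12 factors)
= 1220703125 (after 13 factors)
= 1220703125

1220703125


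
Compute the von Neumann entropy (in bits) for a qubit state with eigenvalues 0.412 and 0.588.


S = -p*log2(p) - (1-p)*log2(1-p)
p = 0.4120, 1-p = 0.5880
= -0.4120 * log2(0.4120) - 0.5880 * log2(0.5880)
= -(-0.5271) - (-0.4505)
= 0.9775

0.9775


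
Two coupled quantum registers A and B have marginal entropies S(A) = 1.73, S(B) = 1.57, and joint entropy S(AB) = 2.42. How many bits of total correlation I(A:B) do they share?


I(A:B) = S(A) + S(B) - S(AB)
= 1.73 + 1.57 - 2.42
= 0.8800

0.8800


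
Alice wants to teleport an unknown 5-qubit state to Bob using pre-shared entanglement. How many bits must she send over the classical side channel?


Quantum teleportation requires 2 classical bits per qubit teleported.
5 qubit(s) -> 2 * 5 = 10 classical bits

10


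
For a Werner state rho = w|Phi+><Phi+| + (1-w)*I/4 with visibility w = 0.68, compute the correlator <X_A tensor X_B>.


|Phi+> = (|00> + |11>)/sqrt(2)
For the pure Bell state, <X_A X_B> = +1 (Bell-state Pauli correlator).
The maximally-mixed part I/4 has tr(I/4 * P tensor P) = 0 for any traceless Pauli P.
So <X_A X_B>_rho = w * (+1) + (1 - w) * 0
= 0.68 * (+1)
= 0.6800

0.6800


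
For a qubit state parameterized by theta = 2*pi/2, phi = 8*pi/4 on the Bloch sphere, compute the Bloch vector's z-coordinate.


theta = 3.1416, phi = 6.2832
r_z = cos(theta) = -1.0000

-1.0000


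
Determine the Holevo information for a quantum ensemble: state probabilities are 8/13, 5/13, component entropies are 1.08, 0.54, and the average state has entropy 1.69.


chi = S(rho) - sum_i p_i * S(rho_i)
Weighted entropy = 8/13 * 1.08 + 5/13 * 0.54
= 0.8723
chi = 1.69 - 0.8723
= 0.8177

0.8177


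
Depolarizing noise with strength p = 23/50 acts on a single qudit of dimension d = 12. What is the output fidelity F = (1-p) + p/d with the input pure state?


F = (1-p) + p/d
= (1 - 0.4600) + 0.4600/12
= 0.5400 + 0.0383
= 0.5783

0.5783


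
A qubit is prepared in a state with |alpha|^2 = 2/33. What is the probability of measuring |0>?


|alpha|^2 = 2/33 = 0.0606
|beta|^2 = 1 - 2/33 = 31/33 = 0.9394
P(|0>) = |alpha|^2 = 0.0606

0.0606


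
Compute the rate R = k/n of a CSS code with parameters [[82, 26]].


Code rate R = k/n
= 26/82
= 0.3171

0.3171


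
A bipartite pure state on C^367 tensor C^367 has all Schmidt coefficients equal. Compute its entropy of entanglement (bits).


For a maximally entangled state in d x d:
S = log2(d) = log2(367)
= 8.5196

8.5196


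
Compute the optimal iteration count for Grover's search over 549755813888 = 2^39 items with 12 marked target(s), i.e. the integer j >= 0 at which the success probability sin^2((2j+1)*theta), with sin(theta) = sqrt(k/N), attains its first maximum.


After j Grover iterations the success probability is P(j) = sin^2((2j+1)*theta), where sin(theta) = sqrt(k/N).
N = 2^39 = 549755813888, k = 12
sin(theta) = sqrt(k/N) = 4.672030912e-06
theta = arcsin(sqrt(k/N)) = 4.672030912e-06 rad
P(j) reaches its first maximum when (2j+1)*theta is as close as possible to pi/2, i.e. j = round(pi/(4*theta) - 1/2).
pi/(4*theta) - 1/2 = 168105.8713
(For comparison, the common estimate pi/4 * sqrt(N/k) = 168106.3713; the exact maximiser is used here.)
Optimal iterations = 168106

168106


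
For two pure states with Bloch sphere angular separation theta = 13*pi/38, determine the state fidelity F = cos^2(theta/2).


For states separated by angle theta on Bloch sphere:
F = cos^2(theta/2)
theta = 13*pi/38 = 1.0748
theta/2 = 0.5374
cos(theta/2) = 0.8591
F = 0.7380

0.7380


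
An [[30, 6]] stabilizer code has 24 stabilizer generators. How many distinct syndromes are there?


Each stabilizer generator gives a binary (+1 or -1) measurement outcome.
With 24 independent generators:
Total syndromes = 2^24
= 16777216

16777216


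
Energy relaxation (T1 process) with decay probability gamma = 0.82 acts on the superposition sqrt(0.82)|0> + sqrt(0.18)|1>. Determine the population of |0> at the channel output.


For amplitude damping with parameter gamma on state sqrt(a)|0> + sqrt(b)|1>:
alpha^2 = 0.82, beta^2 = 0.18
P(|0>) = alpha^2 + gamma * beta^2
= 0.82 + 0.82 * 0.18
= 0.82 + 0.1476
= 0.9676

0.9676


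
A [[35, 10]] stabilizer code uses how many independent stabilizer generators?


For an [[n,k]] stabilizer code:
Number of stabilizer generators = n - k
= 35 - 10
= 25

25


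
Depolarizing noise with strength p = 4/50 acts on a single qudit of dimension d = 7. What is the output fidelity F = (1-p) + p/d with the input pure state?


F = (1-p) + p/d
= (1 - 0.0800) + 0.0800/7
= 0.9200 + 0.0114
= 0.9314

0.9314


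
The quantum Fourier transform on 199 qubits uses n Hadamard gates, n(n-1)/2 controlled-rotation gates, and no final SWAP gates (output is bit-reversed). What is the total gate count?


Hadamard gates: 199
Controlled rotations: n*(n-1)/2 = 199*198/2 = 19701
SWAP gates: 0 (omitted)
Total = 199 + 19701
= 19900

19900


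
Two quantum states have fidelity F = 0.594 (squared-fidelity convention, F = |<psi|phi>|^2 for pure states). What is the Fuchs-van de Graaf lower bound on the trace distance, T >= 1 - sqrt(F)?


Fuchs-van de Graaf (squared-fidelity convention): 1 - sqrt(F) <= T <= sqrt(1 - F).
Lower bound: T >= 1 - sqrt(F)
sqrt(F) = sqrt(0.594) = 0.7707
T >= 1 - 0.7707
T >= 0.2293

0.2293


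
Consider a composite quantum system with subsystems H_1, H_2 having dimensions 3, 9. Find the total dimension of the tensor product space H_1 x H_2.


dim(H_1 x H_2) = 3 * 9
= 27

27


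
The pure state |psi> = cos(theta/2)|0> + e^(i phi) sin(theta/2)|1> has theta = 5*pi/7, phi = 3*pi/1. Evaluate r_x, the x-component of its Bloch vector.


theta = 2.2440, phi = 9.4248
r_x = sin(theta)*cos(phi) = 0.7818 * -1.0000
r_x = -0.7818

-0.7818


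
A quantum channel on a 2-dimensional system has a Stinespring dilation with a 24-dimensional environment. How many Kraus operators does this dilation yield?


Tracing out the environment in an orthonormal basis {|i>_E} gives Kraus operators K_i = <i|_E U |0>_E.
Number of Kraus operators = dim(H_env) = d_env
= 24

24


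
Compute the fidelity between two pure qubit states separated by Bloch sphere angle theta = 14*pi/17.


For states separated by angle theta on Bloch sphere:
F = cos^2(theta/2)
theta = 14*pi/17 = 2.5872
theta/2 = 1.2936
cos(theta/2) = 0.2737
F = 0.0749

0.0749


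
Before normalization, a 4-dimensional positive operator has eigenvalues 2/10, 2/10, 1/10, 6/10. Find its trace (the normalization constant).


tr(M) = sum of eigenvalues
= 2/10 + 2/10 + 1/10 + 6/10
= 11/10
= 1.1000

1.1000


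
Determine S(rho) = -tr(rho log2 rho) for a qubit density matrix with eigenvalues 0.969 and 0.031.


S = -p*log2(p) - (1-p)*log2(1-p)
p = 0.9690, 1-p = 0.0310
= -0.9690 * log2(0.9690) - 0.0310 * log2(0.0310)
= -(-0.0440) - (-0.1554)
= 0.1994

0.1994


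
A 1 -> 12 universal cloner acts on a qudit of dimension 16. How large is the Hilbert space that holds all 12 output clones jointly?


Output space = H^(tensor 12) where dim(H) = 16
dim = 16^12
= 256 (after 2 factors)
= 4096 (after 3 factors)
= 65536 (after 4 factors)
= 1048576 (after 5 factors)
= 16777216 (after 6 factors)
= 268435456 (after 7 factors)
= 4294967296 (after 8 factors)
= 68719476736 (after 9 factors)
= 1099511627776 (after 10 factors)
= 17592186044416 (after 11 factors)
= 281474976710656 (after 12 factors)
= 281474976710656

281474976710656


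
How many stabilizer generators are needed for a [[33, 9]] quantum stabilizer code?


For an [[n,k]] stabilizer code:
Number of stabilizer generators = n - k
= 33 - 9
= 24

24


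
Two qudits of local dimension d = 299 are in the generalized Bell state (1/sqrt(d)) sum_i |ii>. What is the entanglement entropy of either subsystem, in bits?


For a maximally entangled state in d x d:
S = log2(d) = log2(299)
= 8.2240

8.2240


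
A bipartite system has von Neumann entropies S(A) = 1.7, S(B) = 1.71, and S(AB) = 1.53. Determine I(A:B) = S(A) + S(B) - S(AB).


I(A:B) = S(A) + S(B) - S(AB)
= 1.7 + 1.71 - 1.53
= 1.8800

1.8800


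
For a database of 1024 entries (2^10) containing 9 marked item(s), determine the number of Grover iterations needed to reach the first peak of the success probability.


After j Grover iterations the success probability is P(j) = sin^2((2j+1)*theta), where sin(theta) = sqrt(k/N).
N = 2^10 = 1024, k = 9
sin(theta) = sqrt(k/N) = 0.09375
theta = arcsin(sqrt(k/N)) = 0.09388787511 rad
P(j) reaches its first maximum when (2j+1)*theta is as close as possible to pi/2, i.e. j = round(pi/(4*theta) - 1/2).
pi/(4*theta) - 1/2 = 7.8653
(For comparison, the common estimate pi/4 * sqrt(N/k) = 8.3776; the exact maximiser is used here.)
Optimal iterations = 8

8


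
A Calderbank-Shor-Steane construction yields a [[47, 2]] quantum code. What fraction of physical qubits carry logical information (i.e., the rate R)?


Code rate R = k/n
= 2/47
= 0.0426

0.0426


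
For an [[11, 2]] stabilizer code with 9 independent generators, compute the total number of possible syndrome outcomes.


Each stabilizer generator gives a binary (+1 or -1) measurement outcome.
With 9 independent generators:
Total syndromes = 2^9
= 512

512


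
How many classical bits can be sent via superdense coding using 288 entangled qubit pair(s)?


Superdense coding allows 2 classical bits per shared entangled pair.
288 pair(s) -> 2 * 288 = 576 classical bits

576


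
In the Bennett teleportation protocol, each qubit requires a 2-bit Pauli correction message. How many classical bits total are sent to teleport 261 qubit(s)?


Quantum teleportation requires 2 classical bits per qubit teleported.
261 qubit(s) -> 2 * 261 = 522 classical bits

522


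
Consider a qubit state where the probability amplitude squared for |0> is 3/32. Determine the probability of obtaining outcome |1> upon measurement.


|alpha|^2 = 3/32 = 0.0938
|beta|^2 = 1 - 3/32 = 29/32 = 0.9062
P(|1>) = |beta|^2 = 0.9062

0.9062


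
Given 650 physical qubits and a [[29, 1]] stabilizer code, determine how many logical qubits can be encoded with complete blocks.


Each code block uses 29 physical qubits for 1 logical qubit(s).
Number of complete blocks = floor(650 / 29) = 22
Logical qubits = 22 * 1
= 22

22


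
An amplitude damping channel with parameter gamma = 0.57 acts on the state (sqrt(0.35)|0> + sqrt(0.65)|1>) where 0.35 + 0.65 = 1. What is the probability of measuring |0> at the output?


For amplitude damping with parameter gamma on state sqrt(a)|0> + sqrt(b)|1>:
alpha^2 = 0.35, beta^2 = 0.65
P(|0>) = alpha^2 + gamma * beta^2
= 0.35 + 0.57 * 0.65
= 0.35 + 0.3705
= 0.7205

0.7205


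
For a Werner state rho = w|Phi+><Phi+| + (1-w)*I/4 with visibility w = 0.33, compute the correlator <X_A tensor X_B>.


|Phi+> = (|00> + |11>)/sqrt(2)
For the pure Bell state, <X_A X_B> = +1 (Bell-state Pauli correlator).
The maximally-mixed part I/4 has tr(I/4 * P tensor P) = 0 for any traceless Pauli P.
So <X_A X_B>_rho = w * (+1) + (1 - w) * 0
= 0.33 * (+1)
= 0.3300

0.3300


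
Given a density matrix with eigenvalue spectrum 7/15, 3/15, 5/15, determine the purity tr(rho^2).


tr(rho^2) = sum of eigenvalues squared
= (7/15)^2 + (3/15)^2 + (5/15)^2
= (49 + 9 + 25) / 225
= 83/225
= 0.3689

0.3689


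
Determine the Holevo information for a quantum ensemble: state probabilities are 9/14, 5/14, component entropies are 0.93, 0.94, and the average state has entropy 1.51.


chi = S(rho) - sum_i p_i * S(rho_i)
Weighted entropy = 9/14 * 0.93 + 5/14 * 0.94
= 0.9336
chi = 1.51 - 0.9336
= 0.5764

0.5764


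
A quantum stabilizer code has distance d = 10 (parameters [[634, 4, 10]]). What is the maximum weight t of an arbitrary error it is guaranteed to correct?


Code parameters: [[634, 4, 10]], distance d = 10.
Number of correctable errors = floor((d-1)/2)
= floor((10 - 1)/2)
= floor(9/2)
= 4

4


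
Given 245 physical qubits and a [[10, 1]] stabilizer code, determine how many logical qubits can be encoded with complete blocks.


Each code block uses 10 physical qubits for 1 logical qubit(s).
Number of complete blocks = floor(245 / 10) = 24
Logical qubits = 24 * 1
= 24

24


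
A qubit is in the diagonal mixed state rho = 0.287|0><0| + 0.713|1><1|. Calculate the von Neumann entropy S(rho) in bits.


S = -p*log2(p) - (1-p)*log2(1-p)
p = 0.2870, 1-p = 0.7130
= -0.2870 * log2(0.2870) - 0.7130 * log2(0.7130)
= -(-0.5169) - (-0.3480)
= 0.8648

0.8648
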